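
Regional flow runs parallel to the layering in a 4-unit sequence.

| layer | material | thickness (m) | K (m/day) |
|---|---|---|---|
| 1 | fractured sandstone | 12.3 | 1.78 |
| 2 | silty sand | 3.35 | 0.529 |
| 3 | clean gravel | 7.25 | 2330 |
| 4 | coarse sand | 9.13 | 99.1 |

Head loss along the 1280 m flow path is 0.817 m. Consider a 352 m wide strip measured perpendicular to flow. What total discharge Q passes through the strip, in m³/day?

Flow is parallel to layering, so each bed carries its own Darcy discharge and the transmissivities add.
Σ(K_i·b_i) = 1.78×12.3 + 0.529×3.35 + 2330×7.25 + 99.1×9.13 = 17821 m²/day.
Hydraulic gradient i = Δh / L = 0.817 / 1280 = 0.0006383.
Q = Σ(K_i·b_i) · W · i = 17821 × 352 × 0.0006383 = 4004 m³/day.

4000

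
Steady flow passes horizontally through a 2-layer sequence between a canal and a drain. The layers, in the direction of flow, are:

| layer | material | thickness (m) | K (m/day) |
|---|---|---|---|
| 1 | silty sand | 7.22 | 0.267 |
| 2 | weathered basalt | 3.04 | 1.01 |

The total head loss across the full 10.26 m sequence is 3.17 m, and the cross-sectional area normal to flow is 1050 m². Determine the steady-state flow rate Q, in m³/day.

111

Flow is perpendicular to layering, so the layers act in series and the equivalent K is the thickness-weighted harmonic mean.
Total thickness L = 7.22 + 3.04 = 10.26 m.
Σ(b_i/K_i) = 7.22/0.267 + 3.04/1.01 = 30.05 d.
K_eq = L / Σ(b_i/K_i) = 10.26 / 30.05 = 0.3414 m/day.
Q = K_eq · A · (Δh/L) = 0.3414 × 1050 × (3.17/10.26) = 110.8 m³/day.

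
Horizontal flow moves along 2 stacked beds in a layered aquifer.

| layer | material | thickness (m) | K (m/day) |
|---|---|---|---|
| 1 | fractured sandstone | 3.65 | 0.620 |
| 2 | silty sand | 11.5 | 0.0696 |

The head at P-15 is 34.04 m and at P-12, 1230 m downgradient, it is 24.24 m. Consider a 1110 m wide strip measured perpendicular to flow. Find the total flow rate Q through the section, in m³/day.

Flow is parallel to layering, so each bed carries its own Darcy discharge and the transmissivities add.
Σ(K_i·b_i) = 0.620×3.65 + 0.0696×11.5 = 3.063 m²/day.
Hydraulic gradient i = (34.04 − 24.24) / 1230 = 9.8 / 1230 = 0.007967.
Q = Σ(K_i·b_i) · W · i = 3.063 × 1110 × 0.007967 = 27.09 m³/day.

27.1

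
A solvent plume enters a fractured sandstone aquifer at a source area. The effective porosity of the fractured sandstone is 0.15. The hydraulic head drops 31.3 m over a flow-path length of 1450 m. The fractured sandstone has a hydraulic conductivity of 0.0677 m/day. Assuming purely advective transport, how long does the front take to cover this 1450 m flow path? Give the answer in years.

Hydraulic gradient i = Δh / L = 31.3 / 1450 = 0.02159.
Darcy flux q = K · i = 0.06770 × 0.02159 = 0.001461 m/day.
Seepage velocity v = q / n_e = 0.001461 / 0.15 = 0.009743 m/day.
Travel time t = L / v = 1450 / 0.009743 = 1.488e+05 days = 407.5 years.

407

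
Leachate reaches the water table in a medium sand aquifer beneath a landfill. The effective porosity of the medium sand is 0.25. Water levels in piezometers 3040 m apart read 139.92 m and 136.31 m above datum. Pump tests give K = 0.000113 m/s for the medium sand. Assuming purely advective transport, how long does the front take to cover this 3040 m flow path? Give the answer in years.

179

Convert K: 0.000113 m/s × 86400 = 9.763 m/day.
Hydraulic gradient i = (139.92 − 136.31) / 3040 = 3.61 / 3040 = 0.001187.
Darcy flux q = K · i = 9.763 × 0.001187 = 0.01159 m/day.
Seepage velocity v = q / n_e = 0.01159 / 0.25 = 0.04638 m/day.
Travel time t = L / v = 3040 / 0.04638 = 65552 days = 179.5 years.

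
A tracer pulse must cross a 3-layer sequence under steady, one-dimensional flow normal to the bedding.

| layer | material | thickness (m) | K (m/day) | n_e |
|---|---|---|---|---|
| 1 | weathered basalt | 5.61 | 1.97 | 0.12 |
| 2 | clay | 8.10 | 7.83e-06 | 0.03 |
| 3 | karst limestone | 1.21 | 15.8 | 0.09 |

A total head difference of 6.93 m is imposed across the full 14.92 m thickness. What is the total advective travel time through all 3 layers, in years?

With flow normal to the layers, continuity requires the same specific discharge q through every layer.
Σ(b_i/K_i) = 5.61/1.97 + 8.10/7.83e-06 + 1.21/15.8 = 1.034e+06 d.
q = Δh / Σ(b_i/K_i) = 6.93 / 1.034e+06 = 6.699e-06 m/day.
In each layer the seepage velocity is v_i = q/n_i, so the layer transit time is t_i = b_i·n_i / q:
  layer 1 (weathered basalt): t_1 = 5.61 × 0.12 / 6.699e-06 = 1.005e+05 d
  layer 2 (clay): t_2 = 8.10 × 0.03 / 6.699e-06 = 36274 d
  layer 3 (karst limestone): t_3 = 1.21 × 0.09 / 6.699e-06 = 16256 d
Total t = Σ t_i = 1.530e+05 days = 419.0 years.

419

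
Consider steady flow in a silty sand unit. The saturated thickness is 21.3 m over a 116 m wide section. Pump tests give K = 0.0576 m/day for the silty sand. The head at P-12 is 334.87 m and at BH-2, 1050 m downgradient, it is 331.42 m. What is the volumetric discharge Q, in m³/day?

0.468

Cross-sectional area A = 116 × 21.3 = 2471 m².
Hydraulic gradient i = (334.87 − 331.42) / 1050 = 3.45 / 1050 = 0.003286.
Darcy's law: Q = K · A · i = 0.05760 × 2471 × 0.003286 = 0.4676 m³/day.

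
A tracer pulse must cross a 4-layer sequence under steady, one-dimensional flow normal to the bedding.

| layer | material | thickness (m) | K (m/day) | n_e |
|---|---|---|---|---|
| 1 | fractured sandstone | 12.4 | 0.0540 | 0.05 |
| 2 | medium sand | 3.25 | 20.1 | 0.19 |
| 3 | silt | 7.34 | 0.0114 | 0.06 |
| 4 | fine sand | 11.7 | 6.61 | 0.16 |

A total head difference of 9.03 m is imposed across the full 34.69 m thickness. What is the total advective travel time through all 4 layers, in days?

344

With flow normal to the layers, continuity requires the same specific discharge q through every layer.
Σ(b_i/K_i) = 12.4/0.0540 + 3.25/20.1 + 7.34/0.0114 + 11.7/6.61 = 875.4 d.
q = Δh / Σ(b_i/K_i) = 9.03 / 875.4 = 0.01032 m/day.
In each layer the seepage velocity is v_i = q/n_i, so the layer transit time is t_i = b_i·n_i / q:
  layer 1 (fractured sandstone): t_1 = 12.4 × 0.05 / 0.01032 = 60.11 d
  layer 2 (medium sand): t_2 = 3.25 × 0.19 / 0.01032 = 59.86 d
  layer 3 (silt): t_3 = 7.34 × 0.06 / 0.01032 = 42.69 d
  layer 4 (fine sand): t_4 = 11.7 × 0.16 / 0.01032 = 181.5 d
Total t = Σ t_i = 344.1 days.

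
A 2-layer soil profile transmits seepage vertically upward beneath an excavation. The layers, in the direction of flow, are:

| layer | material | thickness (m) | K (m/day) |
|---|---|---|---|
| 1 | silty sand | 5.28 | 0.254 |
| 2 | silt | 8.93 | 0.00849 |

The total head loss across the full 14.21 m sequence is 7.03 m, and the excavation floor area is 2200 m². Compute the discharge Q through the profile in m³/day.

Flow is perpendicular to layering, so the layers act in series and the equivalent K is the thickness-weighted harmonic mean.
Total thickness L = 5.28 + 8.93 = 14.21 m.
Σ(b_i/K_i) = 5.28/0.254 + 8.93/0.00849 = 1073 d.
K_eq = L / Σ(b_i/K_i) = 14.21 / 1073 = 0.01325 m/day.
Q = K_eq · A · (Δh/L) = 0.01325 × 2200 × (7.03/14.21) = 14.42 m³/day.

14.4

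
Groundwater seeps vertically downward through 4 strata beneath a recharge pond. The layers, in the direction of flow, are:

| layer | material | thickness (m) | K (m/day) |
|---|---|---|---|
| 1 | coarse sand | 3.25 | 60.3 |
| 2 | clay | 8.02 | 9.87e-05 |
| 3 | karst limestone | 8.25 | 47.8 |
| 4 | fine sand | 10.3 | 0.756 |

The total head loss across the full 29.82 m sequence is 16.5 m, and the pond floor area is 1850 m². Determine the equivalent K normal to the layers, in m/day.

Flow is perpendicular to layering, so the layers act in series and the equivalent K is the thickness-weighted harmonic mean.
Total thickness L = 3.25 + 8.02 + 8.25 + 10.3 = 29.82 m.
Σ(b_i/K_i) = 3.25/60.3 + 8.02/9.87e-05 + 8.25/47.8 + 10.3/0.756 = 81270 d.
K_eq = L / Σ(b_i/K_i) = 29.82 / 81270 = 0.0003669 m/day.

0.000367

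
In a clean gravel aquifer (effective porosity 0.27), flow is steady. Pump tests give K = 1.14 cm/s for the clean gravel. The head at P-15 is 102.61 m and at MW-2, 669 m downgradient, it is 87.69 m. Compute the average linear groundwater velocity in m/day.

81.4

Convert K: 1.14 cm/s × 864 = 985.0 m/day.
Hydraulic gradient i = (102.61 − 87.69) / 669 = 14.92 / 669 = 0.02230.
Darcy flux q = K · i = 985.0 × 0.02230 = 21.97 m/day.
Seepage velocity v = q / n_e = 21.97 / 0.27 = 81.36 m/day.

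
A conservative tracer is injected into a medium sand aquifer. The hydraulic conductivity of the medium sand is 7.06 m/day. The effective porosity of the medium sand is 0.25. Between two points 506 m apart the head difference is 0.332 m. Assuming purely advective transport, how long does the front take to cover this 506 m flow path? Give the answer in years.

Hydraulic gradient i = Δh / L = 0.332 / 506 = 0.0006561.
Darcy flux q = K · i = 7.060 × 0.0006561 = 0.004632 m/day.
Seepage velocity v = q / n_e = 0.004632 / 0.25 = 0.01853 m/day.
Travel time t = L / v = 506 / 0.01853 = 27309 days = 74.77 years.

74.8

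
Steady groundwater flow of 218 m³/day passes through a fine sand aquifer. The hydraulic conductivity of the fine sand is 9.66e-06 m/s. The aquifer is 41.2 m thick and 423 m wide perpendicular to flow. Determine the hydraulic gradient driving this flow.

Convert K: 9.66e-06 m/s × 86400 = 0.8346 m/day.
Cross-sectional area A = 423 × 41.2 = 17428 m².
From Q = K·A·i, i = Q / (K·A) = 218 / (0.8346 × 17428) = 0.01499.

0.0150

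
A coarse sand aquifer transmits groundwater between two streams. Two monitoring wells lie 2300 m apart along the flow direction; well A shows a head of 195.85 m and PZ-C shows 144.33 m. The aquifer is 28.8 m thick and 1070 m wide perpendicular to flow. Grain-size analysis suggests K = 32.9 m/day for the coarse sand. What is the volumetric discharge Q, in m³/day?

Cross-sectional area A = 1070 × 28.8 = 30816 m².
Hydraulic gradient i = (195.85 − 144.33) / 2300 = 51.52 / 2300 = 0.02240.
Darcy's law: Q = K · A · i = 32.90 × 30816 × 0.02240 = 22710 m³/day.

22700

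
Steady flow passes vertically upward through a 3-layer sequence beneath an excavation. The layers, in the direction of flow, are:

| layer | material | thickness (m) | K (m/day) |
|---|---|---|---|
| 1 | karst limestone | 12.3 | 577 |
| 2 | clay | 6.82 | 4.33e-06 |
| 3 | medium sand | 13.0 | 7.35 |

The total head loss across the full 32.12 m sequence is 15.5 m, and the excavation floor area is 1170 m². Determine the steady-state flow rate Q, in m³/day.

0.0115

Flow is perpendicular to layering, so the layers act in series and the equivalent K is the thickness-weighted harmonic mean.
Total thickness L = 12.3 + 6.82 + 13.0 = 32.12 m.
Σ(b_i/K_i) = 12.3/577 + 6.82/4.33e-06 + 13.0/7.35 = 1.575e+06 d.
K_eq = L / Σ(b_i/K_i) = 32.12 / 1.575e+06 = 2.039e-05 m/day.
Q = K_eq · A · (Δh/L) = 2.039e-05 × 1170 × (15.5/32.12) = 0.01151 m³/day.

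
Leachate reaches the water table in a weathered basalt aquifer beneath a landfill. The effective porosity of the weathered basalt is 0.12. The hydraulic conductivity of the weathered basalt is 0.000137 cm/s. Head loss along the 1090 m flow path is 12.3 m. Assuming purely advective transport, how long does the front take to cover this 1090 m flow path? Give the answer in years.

268

Convert K: 0.000137 cm/s × 864 = 0.1184 m/day.
Hydraulic gradient i = Δh / L = 12.3 / 1090 = 0.01128.
Darcy flux q = K · i = 0.1184 × 0.01128 = 0.001336 m/day.
Seepage velocity v = q / n_e = 0.001336 / 0.12 = 0.01113 m/day.
Travel time t = L / v = 1090 / 0.01113 = 97925 days = 268.1 years.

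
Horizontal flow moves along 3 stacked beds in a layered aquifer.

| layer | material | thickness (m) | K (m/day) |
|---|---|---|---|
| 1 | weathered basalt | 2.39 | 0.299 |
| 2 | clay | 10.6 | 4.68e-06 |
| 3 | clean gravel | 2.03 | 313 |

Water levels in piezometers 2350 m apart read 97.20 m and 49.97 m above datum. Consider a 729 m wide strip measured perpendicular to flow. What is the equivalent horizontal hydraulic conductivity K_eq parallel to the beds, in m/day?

42.4

Flow is parallel to layering, so each bed carries its own Darcy discharge and the transmissivities add.
Σ(K_i·b_i) = 0.299×2.39 + 4.68e-06×10.6 + 313×2.03 = 636.1 m²/day.
Total thickness b = 15.02 m, so K_eq = Σ(K_i·b_i)/b = 42.35 m/day.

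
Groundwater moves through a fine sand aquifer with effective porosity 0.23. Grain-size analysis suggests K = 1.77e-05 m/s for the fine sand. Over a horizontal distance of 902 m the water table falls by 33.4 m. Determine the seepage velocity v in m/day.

Convert K: 1.77e-05 m/s × 86400 = 1.529 m/day.
Hydraulic gradient i = Δh / L = 33.4 / 902 = 0.03703.
Darcy flux q = K · i = 1.529 × 0.03703 = 0.05663 m/day.
Seepage velocity v = q / n_e = 0.05663 / 0.23 = 0.2462 m/day.

0.246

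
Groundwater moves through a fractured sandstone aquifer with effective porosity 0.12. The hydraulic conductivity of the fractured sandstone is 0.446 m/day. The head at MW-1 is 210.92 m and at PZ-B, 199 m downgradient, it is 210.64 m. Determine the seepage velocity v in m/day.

0.00523

Hydraulic gradient i = (210.92 − 210.64) / 199 = 0.28 / 199 = 0.001407.
Darcy flux q = K · i = 0.4460 × 0.001407 = 0.0006275 m/day.
Seepage velocity v = q / n_e = 0.0006275 / 0.12 = 0.005229 m/day.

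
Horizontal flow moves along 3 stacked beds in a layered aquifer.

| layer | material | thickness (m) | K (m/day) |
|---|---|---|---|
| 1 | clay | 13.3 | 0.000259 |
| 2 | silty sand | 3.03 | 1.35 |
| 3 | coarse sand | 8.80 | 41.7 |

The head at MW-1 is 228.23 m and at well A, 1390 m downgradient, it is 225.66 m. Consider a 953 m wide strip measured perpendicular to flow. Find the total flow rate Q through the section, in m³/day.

654

Flow is parallel to layering, so each bed carries its own Darcy discharge and the transmissivities add.
Σ(K_i·b_i) = 0.000259×13.3 + 1.35×3.03 + 41.7×8.80 = 371.1 m²/day.
Hydraulic gradient i = (228.23 − 225.66) / 1390 = 2.57 / 1390 = 0.001849.
Q = Σ(K_i·b_i) · W · i = 371.1 × 953 × 0.001849 = 653.8 m³/day.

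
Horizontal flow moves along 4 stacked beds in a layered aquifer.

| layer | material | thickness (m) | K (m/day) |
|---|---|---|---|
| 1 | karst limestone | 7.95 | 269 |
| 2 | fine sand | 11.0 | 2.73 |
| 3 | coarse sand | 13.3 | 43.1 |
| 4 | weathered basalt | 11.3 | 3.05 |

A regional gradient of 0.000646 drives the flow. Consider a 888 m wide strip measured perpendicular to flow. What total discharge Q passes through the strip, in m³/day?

1590

Flow is parallel to layering, so each bed carries its own Darcy discharge and the transmissivities add.
Σ(K_i·b_i) = 269×7.95 + 2.73×11.0 + 43.1×13.3 + 3.05×11.3 = 2776 m²/day.
Hydraulic gradient i = 0.000646.
Q = Σ(K_i·b_i) · W · i = 2776 × 888 × 0.0006460 = 1593 m³/day.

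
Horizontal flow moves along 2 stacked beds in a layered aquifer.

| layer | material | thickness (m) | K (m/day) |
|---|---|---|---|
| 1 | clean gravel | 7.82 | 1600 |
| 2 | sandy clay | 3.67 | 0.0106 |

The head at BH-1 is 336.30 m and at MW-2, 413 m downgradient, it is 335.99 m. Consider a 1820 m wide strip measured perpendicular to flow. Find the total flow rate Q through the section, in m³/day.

Flow is parallel to layering, so each bed carries its own Darcy discharge and the transmissivities add.
Σ(K_i·b_i) = 1600×7.82 + 0.0106×3.67 = 12512 m²/day.
Hydraulic gradient i = (336.30 − 335.99) / 413 = 0.31 / 413 = 0.0007506.
Q = Σ(K_i·b_i) · W · i = 12512 × 1820 × 0.0007506 = 17093 m³/day.

17100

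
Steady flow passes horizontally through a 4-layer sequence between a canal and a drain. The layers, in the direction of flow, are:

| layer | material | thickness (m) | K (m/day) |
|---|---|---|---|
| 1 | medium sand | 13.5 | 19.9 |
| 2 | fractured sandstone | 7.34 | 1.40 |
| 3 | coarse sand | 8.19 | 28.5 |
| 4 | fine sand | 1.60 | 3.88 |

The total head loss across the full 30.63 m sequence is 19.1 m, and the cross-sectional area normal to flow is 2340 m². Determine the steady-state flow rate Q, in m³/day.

6750

Flow is perpendicular to layering, so the layers act in series and the equivalent K is the thickness-weighted harmonic mean.
Total thickness L = 13.5 + 7.34 + 8.19 + 1.60 = 30.63 m.
Σ(b_i/K_i) = 13.5/19.9 + 7.34/1.40 + 8.19/28.5 + 1.60/3.88 = 6.621 d.
K_eq = L / Σ(b_i/K_i) = 30.63 / 6.621 = 4.626 m/day.
Q = K_eq · A · (Δh/L) = 4.626 × 2340 × (19.1/30.63) = 6750 m³/day.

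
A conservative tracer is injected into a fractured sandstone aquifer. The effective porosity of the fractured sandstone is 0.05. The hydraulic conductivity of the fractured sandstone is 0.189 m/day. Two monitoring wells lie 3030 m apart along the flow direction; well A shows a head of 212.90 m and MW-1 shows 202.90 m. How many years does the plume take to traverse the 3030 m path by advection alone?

665

Hydraulic gradient i = (212.90 − 202.90) / 3030 = 10 / 3030 = 0.003300.
Darcy flux q = K · i = 0.1890 × 0.003300 = 0.0006238 m/day.
Seepage velocity v = q / n_e = 0.0006238 / 0.05 = 0.01248 m/day.
Travel time t = L / v = 3030 / 0.01248 = 2.429e+05 days = 665.0 years.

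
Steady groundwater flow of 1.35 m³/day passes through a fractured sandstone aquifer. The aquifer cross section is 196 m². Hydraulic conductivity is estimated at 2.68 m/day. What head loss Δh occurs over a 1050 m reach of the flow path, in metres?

2.70

From Q = K·A·i, i = Q / (K·A) = 1.35 / (2.680 × 196.0) = 0.002570.
Head loss Δh = i · L = 0.002570 × 1050 = 2.699 m.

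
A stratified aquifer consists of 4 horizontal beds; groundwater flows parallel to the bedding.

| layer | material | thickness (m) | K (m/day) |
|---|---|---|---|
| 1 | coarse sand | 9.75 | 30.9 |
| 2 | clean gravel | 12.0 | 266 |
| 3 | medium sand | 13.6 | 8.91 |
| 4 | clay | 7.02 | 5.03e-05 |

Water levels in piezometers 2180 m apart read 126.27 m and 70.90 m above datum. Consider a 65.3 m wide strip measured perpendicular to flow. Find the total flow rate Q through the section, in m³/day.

Flow is parallel to layering, so each bed carries its own Darcy discharge and the transmissivities add.
Σ(K_i·b_i) = 30.9×9.75 + 266×12.0 + 8.91×13.6 + 5.03e-05×7.02 = 3614 m²/day.
Hydraulic gradient i = (126.27 − 70.90) / 2180 = 55.37 / 2180 = 0.02540.
Q = Σ(K_i·b_i) · W · i = 3614 × 65.3 × 0.02540 = 5995 m³/day.

5990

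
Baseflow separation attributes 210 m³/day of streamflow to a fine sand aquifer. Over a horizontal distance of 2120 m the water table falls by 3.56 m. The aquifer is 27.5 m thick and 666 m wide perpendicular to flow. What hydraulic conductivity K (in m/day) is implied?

Cross-sectional area A = 666 × 27.5 = 18315 m².
Hydraulic gradient i = Δh / L = 3.56 / 2120 = 0.001679.
From Q = K·A·i, K = Q / (A·i) = 210 / (18315 × 0.001679) = 6.828 m/day.

6.83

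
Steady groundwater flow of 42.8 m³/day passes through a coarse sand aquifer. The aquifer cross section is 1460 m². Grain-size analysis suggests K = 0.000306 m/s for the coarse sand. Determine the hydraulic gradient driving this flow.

Convert K: 0.000306 m/s × 86400 = 26.44 m/day.
From Q = K·A·i, i = Q / (K·A) = 42.8 / (26.44 × 1460) = 0.001109.

0.00111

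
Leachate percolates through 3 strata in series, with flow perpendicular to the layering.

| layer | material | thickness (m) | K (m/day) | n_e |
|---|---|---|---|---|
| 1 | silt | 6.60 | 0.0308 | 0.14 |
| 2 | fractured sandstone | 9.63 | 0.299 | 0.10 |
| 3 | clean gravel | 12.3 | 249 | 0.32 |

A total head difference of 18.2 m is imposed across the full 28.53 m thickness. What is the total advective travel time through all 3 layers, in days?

With flow normal to the layers, continuity requires the same specific discharge q through every layer.
Σ(b_i/K_i) = 6.60/0.0308 + 9.63/0.299 + 12.3/249 = 246.5 d.
q = Δh / Σ(b_i/K_i) = 18.2 / 246.5 = 0.07382 m/day.
In each layer the seepage velocity is v_i = q/n_i, so the layer transit time is t_i = b_i·n_i / q:
  layer 1 (silt): t_1 = 6.60 × 0.14 / 0.07382 = 12.52 d
  layer 2 (fractured sandstone): t_2 = 9.63 × 0.10 / 0.07382 = 13.05 d
  layer 3 (clean gravel): t_3 = 12.3 × 0.32 / 0.07382 = 53.32 d
Total t = Σ t_i = 78.88 days.

78.9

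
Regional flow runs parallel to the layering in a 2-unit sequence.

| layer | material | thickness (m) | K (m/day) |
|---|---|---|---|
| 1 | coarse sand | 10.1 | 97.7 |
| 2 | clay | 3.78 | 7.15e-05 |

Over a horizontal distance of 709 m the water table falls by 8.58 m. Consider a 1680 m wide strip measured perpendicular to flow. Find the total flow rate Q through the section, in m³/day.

Flow is parallel to layering, so each bed carries its own Darcy discharge and the transmissivities add.
Σ(K_i·b_i) = 97.7×10.1 + 7.15e-05×3.78 = 986.8 m²/day.
Hydraulic gradient i = Δh / L = 8.58 / 709 = 0.01210.
Q = Σ(K_i·b_i) · W · i = 986.8 × 1680 × 0.01210 = 20062 m³/day.

20100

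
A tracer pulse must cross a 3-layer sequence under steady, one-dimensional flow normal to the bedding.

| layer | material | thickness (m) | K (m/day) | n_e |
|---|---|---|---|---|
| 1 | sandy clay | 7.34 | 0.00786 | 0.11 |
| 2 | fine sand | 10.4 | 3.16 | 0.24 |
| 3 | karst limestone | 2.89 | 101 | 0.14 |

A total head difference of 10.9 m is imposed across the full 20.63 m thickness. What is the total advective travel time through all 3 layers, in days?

With flow normal to the layers, continuity requires the same specific discharge q through every layer.
Σ(b_i/K_i) = 7.34/0.00786 + 10.4/3.16 + 2.89/101 = 937.2 d.
q = Δh / Σ(b_i/K_i) = 10.9 / 937.2 = 0.01163 m/day.
In each layer the seepage velocity is v_i = q/n_i, so the layer transit time is t_i = b_i·n_i / q:
  layer 1 (sandy clay): t_1 = 7.34 × 0.11 / 0.01163 = 69.42 d
  layer 2 (fine sand): t_2 = 10.4 × 0.24 / 0.01163 = 214.6 d
  layer 3 (karst limestone): t_3 = 2.89 × 0.14 / 0.01163 = 34.79 d
Total t = Σ t_i = 318.8 days.

319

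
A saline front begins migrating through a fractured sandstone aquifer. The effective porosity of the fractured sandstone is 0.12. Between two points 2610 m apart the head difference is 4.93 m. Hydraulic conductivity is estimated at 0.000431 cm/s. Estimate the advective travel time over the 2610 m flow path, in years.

Convert K: 0.000431 cm/s × 864 = 0.3724 m/day.
Hydraulic gradient i = Δh / L = 4.93 / 2610 = 0.001889.
Darcy flux q = K · i = 0.3724 × 0.001889 = 0.0007034 m/day.
Seepage velocity v = q / n_e = 0.0007034 / 0.12 = 0.005862 m/day.
Travel time t = L / v = 2610 / 0.005862 = 4.453e+05 days = 1219 years.

1220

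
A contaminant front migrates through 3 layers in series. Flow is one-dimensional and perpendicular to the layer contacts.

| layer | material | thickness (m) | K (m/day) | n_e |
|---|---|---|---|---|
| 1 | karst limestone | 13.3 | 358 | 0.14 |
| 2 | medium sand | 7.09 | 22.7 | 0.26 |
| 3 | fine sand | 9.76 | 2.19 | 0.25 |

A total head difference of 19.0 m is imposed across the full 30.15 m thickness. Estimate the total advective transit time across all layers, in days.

1.55

With flow normal to the layers, continuity requires the same specific discharge q through every layer.
Σ(b_i/K_i) = 13.3/358 + 7.09/22.7 + 9.76/2.19 = 4.806 d.
q = Δh / Σ(b_i/K_i) = 19.0 / 4.806 = 3.953 m/day.
In each layer the seepage velocity is v_i = q/n_i, so the layer transit time is t_i = b_i·n_i / q:
  layer 1 (karst limestone): t_1 = 13.3 × 0.14 / 3.953 = 0.4710 d
  layer 2 (medium sand): t_2 = 7.09 × 0.26 / 3.953 = 0.4663 d
  layer 3 (fine sand): t_3 = 9.76 × 0.25 / 3.953 = 0.6172 d
Total t = Σ t_i = 1.554 days.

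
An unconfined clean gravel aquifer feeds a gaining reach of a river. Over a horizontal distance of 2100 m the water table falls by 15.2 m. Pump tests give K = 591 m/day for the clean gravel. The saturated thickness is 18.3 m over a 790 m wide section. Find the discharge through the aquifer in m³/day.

61800

Cross-sectional area A = 790 × 18.3 = 14457 m².
Hydraulic gradient i = Δh / L = 15.2 / 2100 = 0.007238.
Darcy's law: Q = K · A · i = 591.0 × 14457 × 0.007238 = 61843 m³/day.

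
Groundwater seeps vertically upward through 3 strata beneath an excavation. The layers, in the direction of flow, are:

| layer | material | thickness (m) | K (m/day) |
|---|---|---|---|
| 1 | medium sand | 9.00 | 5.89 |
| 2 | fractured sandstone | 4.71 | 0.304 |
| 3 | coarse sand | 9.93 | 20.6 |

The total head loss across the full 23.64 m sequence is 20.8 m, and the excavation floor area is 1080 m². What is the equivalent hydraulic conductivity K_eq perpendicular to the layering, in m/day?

1.35

Flow is perpendicular to layering, so the layers act in series and the equivalent K is the thickness-weighted harmonic mean.
Total thickness L = 9.00 + 4.71 + 9.93 = 23.64 m.
Σ(b_i/K_i) = 9.00/5.89 + 4.71/0.304 + 9.93/20.6 = 17.50 d.
K_eq = L / Σ(b_i/K_i) = 23.64 / 17.50 = 1.351 m/day.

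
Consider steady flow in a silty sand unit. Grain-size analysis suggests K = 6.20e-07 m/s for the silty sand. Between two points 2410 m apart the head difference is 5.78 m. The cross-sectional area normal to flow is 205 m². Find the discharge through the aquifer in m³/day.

0.0263

Convert K: 6.20e-07 m/s × 86400 = 0.05357 m/day.
Hydraulic gradient i = Δh / L = 5.78 / 2410 = 0.002398.
Darcy's law: Q = K · A · i = 0.05357 × 205.0 × 0.002398 = 0.02634 m³/day.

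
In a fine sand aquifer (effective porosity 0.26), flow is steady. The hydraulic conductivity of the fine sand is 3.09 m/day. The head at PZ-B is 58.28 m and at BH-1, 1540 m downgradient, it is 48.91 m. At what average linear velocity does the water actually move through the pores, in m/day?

Hydraulic gradient i = (58.28 − 48.91) / 1540 = 9.37 / 1540 = 0.006084.
Darcy flux q = K · i = 3.090 × 0.006084 = 0.01880 m/day.
Seepage velocity v = q / n_e = 0.01880 / 0.26 = 0.07231 m/day.

0.0723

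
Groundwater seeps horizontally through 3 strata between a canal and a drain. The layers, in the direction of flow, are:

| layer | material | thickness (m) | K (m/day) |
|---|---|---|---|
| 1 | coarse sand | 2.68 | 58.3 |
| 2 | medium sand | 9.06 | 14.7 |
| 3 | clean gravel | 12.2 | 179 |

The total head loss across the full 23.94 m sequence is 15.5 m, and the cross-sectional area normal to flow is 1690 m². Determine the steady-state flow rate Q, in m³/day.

35900

Flow is perpendicular to layering, so the layers act in series and the equivalent K is the thickness-weighted harmonic mean.
Total thickness L = 2.68 + 9.06 + 12.2 = 23.94 m.
Σ(b_i/K_i) = 2.68/58.3 + 9.06/14.7 + 12.2/179 = 0.7305 d.
K_eq = L / Σ(b_i/K_i) = 23.94 / 0.7305 = 32.77 m/day.
Q = K_eq · A · (Δh/L) = 32.77 × 1690 × (15.5/23.94) = 35861 m³/day.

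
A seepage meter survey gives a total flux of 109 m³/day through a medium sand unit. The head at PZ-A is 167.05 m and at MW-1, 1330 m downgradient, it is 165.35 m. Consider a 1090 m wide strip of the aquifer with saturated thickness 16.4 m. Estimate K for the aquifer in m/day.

Cross-sectional area A = 1090 × 16.4 = 17876 m².
Hydraulic gradient i = (167.05 − 165.35) / 1330 = 1.7 / 1330 = 0.001278.
From Q = K·A·i, K = Q / (A·i) = 109 / (17876 × 0.001278) = 4.770 m/day.

4.77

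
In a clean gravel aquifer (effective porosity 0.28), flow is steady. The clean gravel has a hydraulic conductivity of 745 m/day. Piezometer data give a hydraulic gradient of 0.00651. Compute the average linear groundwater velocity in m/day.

17.3

Hydraulic gradient i = 0.00651.
Darcy flux q = K · i = 745.0 × 0.006510 = 4.850 m/day.
Seepage velocity v = q / n_e = 4.850 / 0.28 = 17.32 m/day.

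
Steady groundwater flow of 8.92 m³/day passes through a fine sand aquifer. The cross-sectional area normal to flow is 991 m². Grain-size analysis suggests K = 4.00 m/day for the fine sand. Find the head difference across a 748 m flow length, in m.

1.68

From Q = K·A·i, i = Q / (K·A) = 8.92 / (4.000 × 991.0) = 0.002250.
Head loss Δh = i · L = 0.002250 × 748 = 1.683 m.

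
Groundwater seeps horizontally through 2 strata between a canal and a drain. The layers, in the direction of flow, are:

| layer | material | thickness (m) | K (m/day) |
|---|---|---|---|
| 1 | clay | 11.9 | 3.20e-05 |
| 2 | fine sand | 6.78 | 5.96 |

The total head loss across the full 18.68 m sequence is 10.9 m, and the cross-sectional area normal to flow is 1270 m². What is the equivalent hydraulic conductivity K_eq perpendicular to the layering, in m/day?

5.02e-05

Flow is perpendicular to layering, so the layers act in series and the equivalent K is the thickness-weighted harmonic mean.
Total thickness L = 11.9 + 6.78 = 18.68 m.
Σ(b_i/K_i) = 11.9/3.20e-05 + 6.78/5.96 = 3.719e+05 d.
K_eq = L / Σ(b_i/K_i) = 18.68 / 3.719e+05 = 5.023e-05 m/day.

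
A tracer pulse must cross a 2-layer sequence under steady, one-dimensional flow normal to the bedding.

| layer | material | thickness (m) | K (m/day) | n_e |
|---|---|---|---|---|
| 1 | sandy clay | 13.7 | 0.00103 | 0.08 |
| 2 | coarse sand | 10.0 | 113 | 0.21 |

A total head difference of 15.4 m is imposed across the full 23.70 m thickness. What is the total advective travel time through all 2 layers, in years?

7.56

With flow normal to the layers, continuity requires the same specific discharge q through every layer.
Σ(b_i/K_i) = 13.7/0.00103 + 10.0/113 = 13301 d.
q = Δh / Σ(b_i/K_i) = 15.4 / 13301 = 0.001158 m/day.
In each layer the seepage velocity is v_i = q/n_i, so the layer transit time is t_i = b_i·n_i / q:
  layer 1 (sandy clay): t_1 = 13.7 × 0.08 / 0.001158 = 946.6 d
  layer 2 (coarse sand): t_2 = 10.0 × 0.21 / 0.001158 = 1814 d
Total t = Σ t_i = 2760 days = 7.558 years.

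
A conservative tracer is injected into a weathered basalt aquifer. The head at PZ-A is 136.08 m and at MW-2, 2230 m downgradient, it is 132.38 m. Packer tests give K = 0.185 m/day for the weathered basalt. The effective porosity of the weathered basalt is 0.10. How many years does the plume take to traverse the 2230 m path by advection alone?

Hydraulic gradient i = (136.08 − 132.38) / 2230 = 3.7 / 2230 = 0.001659.
Darcy flux q = K · i = 0.1850 × 0.001659 = 0.0003070 m/day.
Seepage velocity v = q / n_e = 0.0003070 / 0.10 = 0.003070 m/day.
Travel time t = L / v = 2230 / 0.003070 = 7.265e+05 days = 1989 years.

1990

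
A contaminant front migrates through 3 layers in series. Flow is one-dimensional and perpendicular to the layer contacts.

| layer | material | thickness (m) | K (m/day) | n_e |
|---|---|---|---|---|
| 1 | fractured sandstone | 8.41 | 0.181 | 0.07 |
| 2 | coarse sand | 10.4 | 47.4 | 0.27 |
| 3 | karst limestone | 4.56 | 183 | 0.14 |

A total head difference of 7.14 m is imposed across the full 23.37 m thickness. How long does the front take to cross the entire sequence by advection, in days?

26.4

With flow normal to the layers, continuity requires the same specific discharge q through every layer.
Σ(b_i/K_i) = 8.41/0.181 + 10.4/47.4 + 4.56/183 = 46.71 d.
q = Δh / Σ(b_i/K_i) = 7.14 / 46.71 = 0.1529 m/day.
In each layer the seepage velocity is v_i = q/n_i, so the layer transit time is t_i = b_i·n_i / q:
  layer 1 (fractured sandstone): t_1 = 8.41 × 0.07 / 0.1529 = 3.851 d
  layer 2 (coarse sand): t_2 = 10.4 × 0.27 / 0.1529 = 18.37 d
  layer 3 (karst limestone): t_3 = 4.56 × 0.14 / 0.1529 = 4.176 d
Total t = Σ t_i = 26.40 days.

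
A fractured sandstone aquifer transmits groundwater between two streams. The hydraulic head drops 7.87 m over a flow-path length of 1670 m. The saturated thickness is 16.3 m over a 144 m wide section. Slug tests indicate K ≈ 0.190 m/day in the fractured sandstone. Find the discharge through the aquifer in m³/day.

2.10

Cross-sectional area A = 144 × 16.3 = 2347 m².
Hydraulic gradient i = Δh / L = 7.87 / 1670 = 0.004713.
Darcy's law: Q = K · A · i = 0.1900 × 2347 × 0.004713 = 2.102 m³/day.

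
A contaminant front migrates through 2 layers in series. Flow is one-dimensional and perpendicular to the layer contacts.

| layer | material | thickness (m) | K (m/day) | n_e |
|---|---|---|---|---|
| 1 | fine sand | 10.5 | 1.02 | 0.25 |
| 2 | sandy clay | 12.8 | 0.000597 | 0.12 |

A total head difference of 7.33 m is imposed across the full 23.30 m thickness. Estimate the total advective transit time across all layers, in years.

33.3

With flow normal to the layers, continuity requires the same specific discharge q through every layer.
Σ(b_i/K_i) = 10.5/1.02 + 12.8/0.000597 = 21451 d.
q = Δh / Σ(b_i/K_i) = 7.33 / 21451 = 0.0003417 m/day.
In each layer the seepage velocity is v_i = q/n_i, so the layer transit time is t_i = b_i·n_i / q:
  layer 1 (fine sand): t_1 = 10.5 × 0.25 / 0.0003417 = 7682 d
  layer 2 (sandy clay): t_2 = 12.8 × 0.12 / 0.0003417 = 4495 d
Total t = Σ t_i = 12177 days = 33.34 years.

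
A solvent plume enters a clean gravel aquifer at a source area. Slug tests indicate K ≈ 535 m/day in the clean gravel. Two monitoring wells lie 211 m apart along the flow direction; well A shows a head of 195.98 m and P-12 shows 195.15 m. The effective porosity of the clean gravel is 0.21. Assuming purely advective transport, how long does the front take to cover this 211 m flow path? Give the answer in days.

21.1

Hydraulic gradient i = (195.98 − 195.15) / 211 = 0.83 / 211 = 0.003934.
Darcy flux q = K · i = 535.0 × 0.003934 = 2.105 m/day.
Seepage velocity v = q / n_e = 2.105 / 0.21 = 10.02 m/day.
Travel time t = L / v = 211 / 10.02 = 21.05 days.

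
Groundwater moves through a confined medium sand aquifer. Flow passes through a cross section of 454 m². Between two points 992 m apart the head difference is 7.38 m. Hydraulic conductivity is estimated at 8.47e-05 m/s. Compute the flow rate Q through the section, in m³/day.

24.7

Convert K: 8.47e-05 m/s × 86400 = 7.318 m/day.
Hydraulic gradient i = Δh / L = 7.38 / 992 = 0.007440.
Darcy's law: Q = K · A · i = 7.318 × 454.0 × 0.007440 = 24.72 m³/day.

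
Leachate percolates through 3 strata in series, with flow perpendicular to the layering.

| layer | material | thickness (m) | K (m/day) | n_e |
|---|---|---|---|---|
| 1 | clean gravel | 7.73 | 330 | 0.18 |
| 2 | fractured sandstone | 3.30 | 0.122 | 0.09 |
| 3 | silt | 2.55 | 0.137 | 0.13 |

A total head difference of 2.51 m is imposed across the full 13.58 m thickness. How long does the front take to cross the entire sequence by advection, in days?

36.8

With flow normal to the layers, continuity requires the same specific discharge q through every layer.
Σ(b_i/K_i) = 7.73/330 + 3.30/0.122 + 2.55/0.137 = 45.69 d.
q = Δh / Σ(b_i/K_i) = 2.51 / 45.69 = 0.05494 m/day.
In each layer the seepage velocity is v_i = q/n_i, so the layer transit time is t_i = b_i·n_i / q:
  layer 1 (clean gravel): t_1 = 7.73 × 0.18 / 0.05494 = 25.33 d
  layer 2 (fractured sandstone): t_2 = 3.30 × 0.09 / 0.05494 = 5.406 d
  layer 3 (silt): t_3 = 2.55 × 0.13 / 0.05494 = 6.034 d
Total t = Σ t_i = 36.77 days.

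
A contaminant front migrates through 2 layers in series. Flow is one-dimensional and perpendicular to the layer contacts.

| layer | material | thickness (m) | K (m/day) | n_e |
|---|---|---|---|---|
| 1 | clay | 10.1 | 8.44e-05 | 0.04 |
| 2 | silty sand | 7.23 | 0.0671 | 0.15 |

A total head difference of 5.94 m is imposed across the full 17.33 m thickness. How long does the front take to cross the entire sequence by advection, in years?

With flow normal to the layers, continuity requires the same specific discharge q through every layer.
Σ(b_i/K_i) = 10.1/8.44e-05 + 7.23/0.0671 = 1.198e+05 d.
q = Δh / Σ(b_i/K_i) = 5.94 / 1.198e+05 = 4.959e-05 m/day.
In each layer the seepage velocity is v_i = q/n_i, so the layer transit time is t_i = b_i·n_i / q:
  layer 1 (clay): t_1 = 10.1 × 0.04 / 4.959e-05 = 8146 d
  layer 2 (silty sand): t_2 = 7.23 × 0.15 / 4.959e-05 = 21868 d
Total t = Σ t_i = 30015 days = 82.18 years.

82.2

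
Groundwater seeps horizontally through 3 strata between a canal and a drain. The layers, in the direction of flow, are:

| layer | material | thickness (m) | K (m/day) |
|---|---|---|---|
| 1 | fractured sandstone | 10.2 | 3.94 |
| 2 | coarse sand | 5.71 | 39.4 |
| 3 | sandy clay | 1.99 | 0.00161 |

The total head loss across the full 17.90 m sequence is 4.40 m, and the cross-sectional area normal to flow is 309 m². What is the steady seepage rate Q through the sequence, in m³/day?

1.10

Flow is perpendicular to layering, so the layers act in series and the equivalent K is the thickness-weighted harmonic mean.
Total thickness L = 10.2 + 5.71 + 1.99 = 17.90 m.
Σ(b_i/K_i) = 10.2/3.94 + 5.71/39.4 + 1.99/0.00161 = 1239 d.
K_eq = L / Σ(b_i/K_i) = 17.90 / 1239 = 0.01445 m/day.
Q = K_eq · A · (Δh/L) = 0.01445 × 309 × (4.40/17.90) = 1.098 m³/day.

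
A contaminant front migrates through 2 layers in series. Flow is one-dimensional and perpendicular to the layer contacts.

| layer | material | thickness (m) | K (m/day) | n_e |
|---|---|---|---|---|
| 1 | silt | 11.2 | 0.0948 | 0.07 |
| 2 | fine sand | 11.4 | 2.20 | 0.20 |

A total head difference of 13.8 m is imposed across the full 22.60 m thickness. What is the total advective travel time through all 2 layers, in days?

27.4

With flow normal to the layers, continuity requires the same specific discharge q through every layer.
Σ(b_i/K_i) = 11.2/0.0948 + 11.4/2.20 = 123.3 d.
q = Δh / Σ(b_i/K_i) = 13.8 / 123.3 = 0.1119 m/day.
In each layer the seepage velocity is v_i = q/n_i, so the layer transit time is t_i = b_i·n_i / q:
  layer 1 (silt): t_1 = 11.2 × 0.07 / 0.1119 = 7.006 d
  layer 2 (fine sand): t_2 = 11.4 × 0.20 / 0.1119 = 20.38 d
Total t = Σ t_i = 27.38 days.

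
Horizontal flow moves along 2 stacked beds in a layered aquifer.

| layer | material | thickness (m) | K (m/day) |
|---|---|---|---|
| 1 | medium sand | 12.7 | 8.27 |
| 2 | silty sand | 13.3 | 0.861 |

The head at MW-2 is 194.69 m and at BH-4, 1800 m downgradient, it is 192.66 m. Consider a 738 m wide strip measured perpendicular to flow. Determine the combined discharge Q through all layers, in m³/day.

Flow is parallel to layering, so each bed carries its own Darcy discharge and the transmissivities add.
Σ(K_i·b_i) = 8.27×12.7 + 0.861×13.3 = 116.5 m²/day.
Hydraulic gradient i = (194.69 − 192.66) / 1800 = 2.03 / 1800 = 0.001128.
Q = Σ(K_i·b_i) · W · i = 116.5 × 738 × 0.001128 = 96.95 m³/day.

96.9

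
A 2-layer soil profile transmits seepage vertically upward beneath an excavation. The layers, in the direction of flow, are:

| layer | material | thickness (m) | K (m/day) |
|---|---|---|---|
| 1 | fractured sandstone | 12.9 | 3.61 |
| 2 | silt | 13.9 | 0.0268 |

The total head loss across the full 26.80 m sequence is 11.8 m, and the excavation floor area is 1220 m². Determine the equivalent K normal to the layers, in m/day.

0.0513

Flow is perpendicular to layering, so the layers act in series and the equivalent K is the thickness-weighted harmonic mean.
Total thickness L = 12.9 + 13.9 = 26.80 m.
Σ(b_i/K_i) = 12.9/3.61 + 13.9/0.0268 = 522.2 d.
K_eq = L / Σ(b_i/K_i) = 26.80 / 522.2 = 0.05132 m/day.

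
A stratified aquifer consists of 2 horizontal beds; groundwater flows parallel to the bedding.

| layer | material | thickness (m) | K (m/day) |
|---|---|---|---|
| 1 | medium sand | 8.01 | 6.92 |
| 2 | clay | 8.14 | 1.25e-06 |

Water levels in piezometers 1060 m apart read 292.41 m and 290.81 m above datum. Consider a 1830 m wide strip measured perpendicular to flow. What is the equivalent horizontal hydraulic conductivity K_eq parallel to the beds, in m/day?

Flow is parallel to layering, so each bed carries its own Darcy discharge and the transmissivities add.
Σ(K_i·b_i) = 6.92×8.01 + 1.25e-06×8.14 = 55.43 m²/day.
Total thickness b = 16.15 m, so K_eq = Σ(K_i·b_i)/b = 3.432 m/day.

3.43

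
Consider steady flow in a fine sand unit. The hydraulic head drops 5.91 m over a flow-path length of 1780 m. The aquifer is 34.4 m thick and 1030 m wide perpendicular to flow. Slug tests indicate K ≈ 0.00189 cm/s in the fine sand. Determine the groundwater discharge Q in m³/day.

192

Convert K: 0.00189 cm/s × 864 = 1.633 m/day.
Cross-sectional area A = 1030 × 34.4 = 35432 m².
Hydraulic gradient i = Δh / L = 5.91 / 1780 = 0.003320.
Darcy's law: Q = K · A · i = 1.633 × 35432 × 0.003320 = 192.1 m³/day.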